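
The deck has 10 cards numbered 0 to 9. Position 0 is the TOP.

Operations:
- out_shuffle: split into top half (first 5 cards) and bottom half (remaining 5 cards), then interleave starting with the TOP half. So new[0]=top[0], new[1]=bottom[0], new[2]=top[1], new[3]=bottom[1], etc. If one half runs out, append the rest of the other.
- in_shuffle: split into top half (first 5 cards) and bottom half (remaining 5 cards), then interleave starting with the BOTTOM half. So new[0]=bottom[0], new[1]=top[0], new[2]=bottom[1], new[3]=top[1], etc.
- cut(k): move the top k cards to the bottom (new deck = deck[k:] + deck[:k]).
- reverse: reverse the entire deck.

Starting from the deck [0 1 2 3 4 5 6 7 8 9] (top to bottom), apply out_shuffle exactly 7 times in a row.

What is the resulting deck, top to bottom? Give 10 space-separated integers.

After op 1 (out_shuffle): [0 5 1 6 2 7 3 8 4 9]
After op 2 (out_shuffle): [0 7 5 3 1 8 6 4 2 9]
After op 3 (out_shuffle): [0 8 7 6 5 4 3 2 1 9]
After op 4 (out_shuffle): [0 4 8 3 7 2 6 1 5 9]
After op 5 (out_shuffle): [0 2 4 6 8 1 3 5 7 9]
After op 6 (out_shuffle): [0 1 2 3 4 5 6 7 8 9]
After op 7 (out_shuffle): [0 5 1 6 2 7 3 8 4 9]

Answer: 0 5 1 6 2 7 3 8 4 9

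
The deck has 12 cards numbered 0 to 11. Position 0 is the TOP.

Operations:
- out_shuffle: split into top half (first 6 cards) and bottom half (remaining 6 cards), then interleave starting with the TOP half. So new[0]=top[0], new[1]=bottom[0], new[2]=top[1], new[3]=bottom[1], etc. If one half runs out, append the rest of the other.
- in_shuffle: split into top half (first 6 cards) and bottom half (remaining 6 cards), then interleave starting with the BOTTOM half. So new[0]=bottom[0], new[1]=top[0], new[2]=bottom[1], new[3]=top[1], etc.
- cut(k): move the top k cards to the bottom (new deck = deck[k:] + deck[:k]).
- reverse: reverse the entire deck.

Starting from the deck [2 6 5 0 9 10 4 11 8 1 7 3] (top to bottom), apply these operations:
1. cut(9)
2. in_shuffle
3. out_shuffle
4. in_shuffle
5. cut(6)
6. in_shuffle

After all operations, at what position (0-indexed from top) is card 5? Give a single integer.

After op 1 (cut(9)): [1 7 3 2 6 5 0 9 10 4 11 8]
After op 2 (in_shuffle): [0 1 9 7 10 3 4 2 11 6 8 5]
After op 3 (out_shuffle): [0 4 1 2 9 11 7 6 10 8 3 5]
After op 4 (in_shuffle): [7 0 6 4 10 1 8 2 3 9 5 11]
After op 5 (cut(6)): [8 2 3 9 5 11 7 0 6 4 10 1]
After op 6 (in_shuffle): [7 8 0 2 6 3 4 9 10 5 1 11]
Card 5 is at position 9.

Answer: 9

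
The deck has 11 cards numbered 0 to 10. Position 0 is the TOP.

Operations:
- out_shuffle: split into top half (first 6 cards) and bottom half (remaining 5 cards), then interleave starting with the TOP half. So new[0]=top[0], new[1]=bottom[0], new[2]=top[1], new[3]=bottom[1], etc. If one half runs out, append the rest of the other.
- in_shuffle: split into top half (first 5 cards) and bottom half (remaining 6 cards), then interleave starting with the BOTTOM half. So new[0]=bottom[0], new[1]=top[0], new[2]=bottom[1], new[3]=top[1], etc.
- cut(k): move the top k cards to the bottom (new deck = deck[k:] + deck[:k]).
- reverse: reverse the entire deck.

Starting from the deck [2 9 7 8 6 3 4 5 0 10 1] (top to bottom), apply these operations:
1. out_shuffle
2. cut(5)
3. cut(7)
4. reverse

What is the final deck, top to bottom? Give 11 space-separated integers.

Answer: 2 3 1 6 10 8 0 7 5 9 4

Derivation:
After op 1 (out_shuffle): [2 4 9 5 7 0 8 10 6 1 3]
After op 2 (cut(5)): [0 8 10 6 1 3 2 4 9 5 7]
After op 3 (cut(7)): [4 9 5 7 0 8 10 6 1 3 2]
After op 4 (reverse): [2 3 1 6 10 8 0 7 5 9 4]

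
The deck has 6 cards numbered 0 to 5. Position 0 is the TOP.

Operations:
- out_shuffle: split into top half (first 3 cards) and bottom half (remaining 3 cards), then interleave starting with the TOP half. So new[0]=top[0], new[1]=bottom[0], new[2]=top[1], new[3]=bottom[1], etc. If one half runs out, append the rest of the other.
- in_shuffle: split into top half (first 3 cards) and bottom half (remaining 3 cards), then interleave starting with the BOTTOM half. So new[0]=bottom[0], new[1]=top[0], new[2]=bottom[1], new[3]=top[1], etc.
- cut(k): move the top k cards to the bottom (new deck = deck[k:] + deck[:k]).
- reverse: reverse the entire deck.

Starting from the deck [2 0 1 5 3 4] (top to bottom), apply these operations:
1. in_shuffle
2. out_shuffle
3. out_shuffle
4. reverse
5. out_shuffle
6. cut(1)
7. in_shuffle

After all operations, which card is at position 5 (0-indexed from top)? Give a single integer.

Answer: 4

Derivation:
After op 1 (in_shuffle): [5 2 3 0 4 1]
After op 2 (out_shuffle): [5 0 2 4 3 1]
After op 3 (out_shuffle): [5 4 0 3 2 1]
After op 4 (reverse): [1 2 3 0 4 5]
After op 5 (out_shuffle): [1 0 2 4 3 5]
After op 6 (cut(1)): [0 2 4 3 5 1]
After op 7 (in_shuffle): [3 0 5 2 1 4]
Position 5: card 4.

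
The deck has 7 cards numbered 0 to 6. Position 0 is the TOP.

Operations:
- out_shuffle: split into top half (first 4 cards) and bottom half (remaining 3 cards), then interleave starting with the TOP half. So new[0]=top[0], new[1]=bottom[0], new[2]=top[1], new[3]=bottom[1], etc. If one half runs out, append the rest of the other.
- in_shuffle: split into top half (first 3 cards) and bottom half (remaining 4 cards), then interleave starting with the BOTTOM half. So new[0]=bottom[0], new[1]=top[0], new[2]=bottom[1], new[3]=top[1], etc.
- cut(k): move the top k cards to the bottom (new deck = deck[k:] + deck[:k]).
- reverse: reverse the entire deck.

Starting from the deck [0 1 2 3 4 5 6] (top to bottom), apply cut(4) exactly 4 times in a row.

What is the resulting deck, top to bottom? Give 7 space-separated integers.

Answer: 2 3 4 5 6 0 1

Derivation:
After op 1 (cut(4)): [4 5 6 0 1 2 3]
After op 2 (cut(4)): [1 2 3 4 5 6 0]
After op 3 (cut(4)): [5 6 0 1 2 3 4]
After op 4 (cut(4)): [2 3 4 5 6 0 1]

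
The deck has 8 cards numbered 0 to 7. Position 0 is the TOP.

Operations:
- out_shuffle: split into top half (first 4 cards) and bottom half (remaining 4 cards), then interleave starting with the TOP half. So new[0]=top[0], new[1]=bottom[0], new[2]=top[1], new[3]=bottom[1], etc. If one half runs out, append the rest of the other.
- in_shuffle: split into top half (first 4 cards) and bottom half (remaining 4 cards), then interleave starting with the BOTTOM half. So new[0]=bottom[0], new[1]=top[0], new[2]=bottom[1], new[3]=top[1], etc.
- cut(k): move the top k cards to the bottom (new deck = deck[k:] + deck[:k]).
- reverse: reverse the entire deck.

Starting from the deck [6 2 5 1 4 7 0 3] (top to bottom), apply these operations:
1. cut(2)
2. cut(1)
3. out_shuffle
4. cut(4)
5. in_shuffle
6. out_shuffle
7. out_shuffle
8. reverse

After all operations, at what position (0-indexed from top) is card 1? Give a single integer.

After op 1 (cut(2)): [5 1 4 7 0 3 6 2]
After op 2 (cut(1)): [1 4 7 0 3 6 2 5]
After op 3 (out_shuffle): [1 3 4 6 7 2 0 5]
After op 4 (cut(4)): [7 2 0 5 1 3 4 6]
After op 5 (in_shuffle): [1 7 3 2 4 0 6 5]
After op 6 (out_shuffle): [1 4 7 0 3 6 2 5]
After op 7 (out_shuffle): [1 3 4 6 7 2 0 5]
After op 8 (reverse): [5 0 2 7 6 4 3 1]
Card 1 is at position 7.

Answer: 7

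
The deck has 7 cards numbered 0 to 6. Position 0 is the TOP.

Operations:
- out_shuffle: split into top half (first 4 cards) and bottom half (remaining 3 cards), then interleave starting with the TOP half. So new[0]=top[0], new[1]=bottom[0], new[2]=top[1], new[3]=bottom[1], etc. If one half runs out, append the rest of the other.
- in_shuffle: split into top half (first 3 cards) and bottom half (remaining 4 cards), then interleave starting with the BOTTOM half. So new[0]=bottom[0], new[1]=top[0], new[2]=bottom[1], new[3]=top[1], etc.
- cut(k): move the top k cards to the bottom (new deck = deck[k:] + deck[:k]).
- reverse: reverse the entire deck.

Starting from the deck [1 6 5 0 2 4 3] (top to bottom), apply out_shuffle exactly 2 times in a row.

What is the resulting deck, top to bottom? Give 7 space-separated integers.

Answer: 1 5 2 3 6 0 4

Derivation:
After op 1 (out_shuffle): [1 2 6 4 5 3 0]
After op 2 (out_shuffle): [1 5 2 3 6 0 4]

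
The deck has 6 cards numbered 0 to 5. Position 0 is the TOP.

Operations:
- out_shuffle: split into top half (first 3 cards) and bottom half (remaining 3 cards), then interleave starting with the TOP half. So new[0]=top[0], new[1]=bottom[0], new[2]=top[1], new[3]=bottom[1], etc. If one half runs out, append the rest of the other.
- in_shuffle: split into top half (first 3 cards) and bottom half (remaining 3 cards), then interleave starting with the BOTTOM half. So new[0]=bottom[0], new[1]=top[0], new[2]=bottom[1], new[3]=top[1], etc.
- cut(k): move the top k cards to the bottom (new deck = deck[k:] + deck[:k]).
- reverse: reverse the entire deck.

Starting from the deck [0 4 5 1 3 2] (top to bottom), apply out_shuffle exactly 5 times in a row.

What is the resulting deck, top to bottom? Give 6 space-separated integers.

After op 1 (out_shuffle): [0 1 4 3 5 2]
After op 2 (out_shuffle): [0 3 1 5 4 2]
After op 3 (out_shuffle): [0 5 3 4 1 2]
After op 4 (out_shuffle): [0 4 5 1 3 2]
After op 5 (out_shuffle): [0 1 4 3 5 2]

Answer: 0 1 4 3 5 2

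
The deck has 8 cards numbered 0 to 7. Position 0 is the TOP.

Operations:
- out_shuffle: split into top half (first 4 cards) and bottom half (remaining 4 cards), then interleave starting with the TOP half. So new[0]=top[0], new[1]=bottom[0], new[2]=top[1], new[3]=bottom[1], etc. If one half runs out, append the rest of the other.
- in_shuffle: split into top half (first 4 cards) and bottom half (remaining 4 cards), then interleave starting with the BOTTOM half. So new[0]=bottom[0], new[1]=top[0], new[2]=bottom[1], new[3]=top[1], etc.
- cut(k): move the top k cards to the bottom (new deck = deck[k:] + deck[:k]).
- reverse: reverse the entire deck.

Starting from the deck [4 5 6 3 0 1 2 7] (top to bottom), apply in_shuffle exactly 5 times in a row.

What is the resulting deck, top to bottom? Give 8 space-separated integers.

After op 1 (in_shuffle): [0 4 1 5 2 6 7 3]
After op 2 (in_shuffle): [2 0 6 4 7 1 3 5]
After op 3 (in_shuffle): [7 2 1 0 3 6 5 4]
After op 4 (in_shuffle): [3 7 6 2 5 1 4 0]
After op 5 (in_shuffle): [5 3 1 7 4 6 0 2]

Answer: 5 3 1 7 4 6 0 2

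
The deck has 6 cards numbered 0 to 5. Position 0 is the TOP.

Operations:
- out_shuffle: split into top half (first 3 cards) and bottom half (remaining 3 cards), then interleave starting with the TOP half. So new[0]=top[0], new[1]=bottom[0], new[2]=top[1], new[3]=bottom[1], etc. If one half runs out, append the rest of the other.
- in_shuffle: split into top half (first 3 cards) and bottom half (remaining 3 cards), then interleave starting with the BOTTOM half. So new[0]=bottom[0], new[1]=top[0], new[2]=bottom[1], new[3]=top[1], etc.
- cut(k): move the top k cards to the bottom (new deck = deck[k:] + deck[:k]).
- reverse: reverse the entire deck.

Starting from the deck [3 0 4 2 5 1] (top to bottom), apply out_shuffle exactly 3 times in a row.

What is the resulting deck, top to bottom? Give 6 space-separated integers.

After op 1 (out_shuffle): [3 2 0 5 4 1]
After op 2 (out_shuffle): [3 5 2 4 0 1]
After op 3 (out_shuffle): [3 4 5 0 2 1]

Answer: 3 4 5 0 2 1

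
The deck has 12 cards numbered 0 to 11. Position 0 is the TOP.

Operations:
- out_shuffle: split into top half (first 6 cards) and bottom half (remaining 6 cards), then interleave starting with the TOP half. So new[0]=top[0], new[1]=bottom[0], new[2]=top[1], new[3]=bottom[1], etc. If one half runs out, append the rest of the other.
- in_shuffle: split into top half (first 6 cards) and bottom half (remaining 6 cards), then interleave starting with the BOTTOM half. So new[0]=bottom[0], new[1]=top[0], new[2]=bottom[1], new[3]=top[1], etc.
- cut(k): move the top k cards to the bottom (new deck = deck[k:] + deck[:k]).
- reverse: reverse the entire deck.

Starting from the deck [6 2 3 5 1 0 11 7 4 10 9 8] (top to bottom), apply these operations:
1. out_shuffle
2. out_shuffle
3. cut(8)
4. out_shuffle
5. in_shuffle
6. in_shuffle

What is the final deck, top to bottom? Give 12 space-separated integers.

After op 1 (out_shuffle): [6 11 2 7 3 4 5 10 1 9 0 8]
After op 2 (out_shuffle): [6 5 11 10 2 1 7 9 3 0 4 8]
After op 3 (cut(8)): [3 0 4 8 6 5 11 10 2 1 7 9]
After op 4 (out_shuffle): [3 11 0 10 4 2 8 1 6 7 5 9]
After op 5 (in_shuffle): [8 3 1 11 6 0 7 10 5 4 9 2]
After op 6 (in_shuffle): [7 8 10 3 5 1 4 11 9 6 2 0]

Answer: 7 8 10 3 5 1 4 11 9 6 2 0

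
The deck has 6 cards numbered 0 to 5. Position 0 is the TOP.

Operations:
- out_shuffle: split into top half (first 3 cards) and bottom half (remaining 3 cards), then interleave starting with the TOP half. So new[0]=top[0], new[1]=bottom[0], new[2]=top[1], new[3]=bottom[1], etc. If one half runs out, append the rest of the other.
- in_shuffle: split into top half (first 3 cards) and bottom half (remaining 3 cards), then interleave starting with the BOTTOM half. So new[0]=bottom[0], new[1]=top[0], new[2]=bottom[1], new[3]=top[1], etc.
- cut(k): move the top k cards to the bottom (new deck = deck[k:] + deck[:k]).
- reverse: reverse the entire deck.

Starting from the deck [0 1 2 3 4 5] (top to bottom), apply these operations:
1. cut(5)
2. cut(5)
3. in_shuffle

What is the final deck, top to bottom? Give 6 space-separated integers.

After op 1 (cut(5)): [5 0 1 2 3 4]
After op 2 (cut(5)): [4 5 0 1 2 3]
After op 3 (in_shuffle): [1 4 2 5 3 0]

Answer: 1 4 2 5 3 0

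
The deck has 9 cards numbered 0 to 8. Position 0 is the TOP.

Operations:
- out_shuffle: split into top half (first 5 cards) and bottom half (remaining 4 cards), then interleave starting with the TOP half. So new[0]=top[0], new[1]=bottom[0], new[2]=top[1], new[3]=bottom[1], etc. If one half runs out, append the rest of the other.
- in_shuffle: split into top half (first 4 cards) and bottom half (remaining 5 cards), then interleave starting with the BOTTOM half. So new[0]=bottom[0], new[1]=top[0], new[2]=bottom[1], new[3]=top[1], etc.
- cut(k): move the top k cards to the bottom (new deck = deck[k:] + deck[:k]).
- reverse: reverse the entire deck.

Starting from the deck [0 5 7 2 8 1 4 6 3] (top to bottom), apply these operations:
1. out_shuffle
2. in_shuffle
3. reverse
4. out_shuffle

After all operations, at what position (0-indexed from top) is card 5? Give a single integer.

Answer: 6

Derivation:
After op 1 (out_shuffle): [0 1 5 4 7 6 2 3 8]
After op 2 (in_shuffle): [7 0 6 1 2 5 3 4 8]
After op 3 (reverse): [8 4 3 5 2 1 6 0 7]
After op 4 (out_shuffle): [8 1 4 6 3 0 5 7 2]
Card 5 is at position 6.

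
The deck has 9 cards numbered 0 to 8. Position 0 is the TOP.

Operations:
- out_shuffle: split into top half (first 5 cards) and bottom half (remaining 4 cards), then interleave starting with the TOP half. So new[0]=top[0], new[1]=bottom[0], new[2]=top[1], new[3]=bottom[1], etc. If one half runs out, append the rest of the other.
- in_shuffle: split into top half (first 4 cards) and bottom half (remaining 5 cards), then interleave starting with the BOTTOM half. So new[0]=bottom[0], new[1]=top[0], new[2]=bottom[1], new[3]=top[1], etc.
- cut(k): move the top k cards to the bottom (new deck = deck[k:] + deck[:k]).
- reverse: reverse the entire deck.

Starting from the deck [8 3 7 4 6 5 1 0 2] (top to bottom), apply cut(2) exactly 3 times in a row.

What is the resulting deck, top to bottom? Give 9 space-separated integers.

Answer: 1 0 2 8 3 7 4 6 5

Derivation:
After op 1 (cut(2)): [7 4 6 5 1 0 2 8 3]
After op 2 (cut(2)): [6 5 1 0 2 8 3 7 4]
After op 3 (cut(2)): [1 0 2 8 3 7 4 6 5]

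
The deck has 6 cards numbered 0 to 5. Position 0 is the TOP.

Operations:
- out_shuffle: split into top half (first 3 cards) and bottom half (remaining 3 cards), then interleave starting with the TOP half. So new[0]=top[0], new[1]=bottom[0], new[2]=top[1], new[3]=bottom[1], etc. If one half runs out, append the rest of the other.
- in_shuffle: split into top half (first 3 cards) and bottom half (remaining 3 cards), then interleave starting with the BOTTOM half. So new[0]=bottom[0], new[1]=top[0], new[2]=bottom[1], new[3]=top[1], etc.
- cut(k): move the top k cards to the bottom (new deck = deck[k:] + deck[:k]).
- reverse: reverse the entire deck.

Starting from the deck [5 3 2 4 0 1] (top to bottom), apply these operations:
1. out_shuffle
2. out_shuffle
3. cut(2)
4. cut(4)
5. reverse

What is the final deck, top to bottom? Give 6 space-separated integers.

Answer: 1 3 2 4 0 5

Derivation:
After op 1 (out_shuffle): [5 4 3 0 2 1]
After op 2 (out_shuffle): [5 0 4 2 3 1]
After op 3 (cut(2)): [4 2 3 1 5 0]
After op 4 (cut(4)): [5 0 4 2 3 1]
After op 5 (reverse): [1 3 2 4 0 5]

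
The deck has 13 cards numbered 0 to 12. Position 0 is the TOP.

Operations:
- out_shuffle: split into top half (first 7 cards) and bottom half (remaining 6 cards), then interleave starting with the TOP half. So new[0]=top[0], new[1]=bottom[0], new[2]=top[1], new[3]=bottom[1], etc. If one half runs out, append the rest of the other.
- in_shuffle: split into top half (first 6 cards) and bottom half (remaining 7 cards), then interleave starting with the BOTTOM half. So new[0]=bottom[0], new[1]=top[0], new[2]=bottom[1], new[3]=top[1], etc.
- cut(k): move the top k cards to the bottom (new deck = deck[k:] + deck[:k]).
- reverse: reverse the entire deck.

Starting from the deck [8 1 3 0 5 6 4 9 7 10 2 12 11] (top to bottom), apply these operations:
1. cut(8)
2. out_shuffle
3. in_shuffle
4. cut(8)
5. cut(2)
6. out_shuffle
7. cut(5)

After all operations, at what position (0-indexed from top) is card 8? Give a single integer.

Answer: 4

Derivation:
After op 1 (cut(8)): [7 10 2 12 11 8 1 3 0 5 6 4 9]
After op 2 (out_shuffle): [7 3 10 0 2 5 12 6 11 4 8 9 1]
After op 3 (in_shuffle): [12 7 6 3 11 10 4 0 8 2 9 5 1]
After op 4 (cut(8)): [8 2 9 5 1 12 7 6 3 11 10 4 0]
After op 5 (cut(2)): [9 5 1 12 7 6 3 11 10 4 0 8 2]
After op 6 (out_shuffle): [9 11 5 10 1 4 12 0 7 8 6 2 3]
After op 7 (cut(5)): [4 12 0 7 8 6 2 3 9 11 5 10 1]
Card 8 is at position 4.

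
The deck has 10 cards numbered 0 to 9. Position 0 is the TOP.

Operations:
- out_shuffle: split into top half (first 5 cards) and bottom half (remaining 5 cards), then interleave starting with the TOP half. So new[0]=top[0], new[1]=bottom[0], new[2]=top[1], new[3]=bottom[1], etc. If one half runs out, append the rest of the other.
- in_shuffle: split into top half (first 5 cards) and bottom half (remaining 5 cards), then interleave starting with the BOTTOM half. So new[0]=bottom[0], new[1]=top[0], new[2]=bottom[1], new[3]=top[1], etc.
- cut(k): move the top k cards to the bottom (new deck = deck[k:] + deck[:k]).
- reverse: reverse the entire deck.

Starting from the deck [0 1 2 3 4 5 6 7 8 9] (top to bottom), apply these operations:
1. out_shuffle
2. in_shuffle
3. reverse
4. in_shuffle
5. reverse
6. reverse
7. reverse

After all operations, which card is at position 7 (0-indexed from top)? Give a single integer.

After op 1 (out_shuffle): [0 5 1 6 2 7 3 8 4 9]
After op 2 (in_shuffle): [7 0 3 5 8 1 4 6 9 2]
After op 3 (reverse): [2 9 6 4 1 8 5 3 0 7]
After op 4 (in_shuffle): [8 2 5 9 3 6 0 4 7 1]
After op 5 (reverse): [1 7 4 0 6 3 9 5 2 8]
After op 6 (reverse): [8 2 5 9 3 6 0 4 7 1]
After op 7 (reverse): [1 7 4 0 6 3 9 5 2 8]
Position 7: card 5.

Answer: 5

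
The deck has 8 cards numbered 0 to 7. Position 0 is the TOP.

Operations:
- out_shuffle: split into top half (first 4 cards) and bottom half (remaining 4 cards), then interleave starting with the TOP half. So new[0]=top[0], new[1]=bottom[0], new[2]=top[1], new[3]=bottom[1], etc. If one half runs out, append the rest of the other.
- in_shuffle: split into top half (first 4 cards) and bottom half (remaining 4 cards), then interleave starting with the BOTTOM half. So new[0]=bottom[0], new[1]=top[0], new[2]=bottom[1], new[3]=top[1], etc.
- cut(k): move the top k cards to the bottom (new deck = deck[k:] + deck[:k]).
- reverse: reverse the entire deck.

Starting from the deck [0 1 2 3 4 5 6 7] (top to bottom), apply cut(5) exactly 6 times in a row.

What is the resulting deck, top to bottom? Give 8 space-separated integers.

After op 1 (cut(5)): [5 6 7 0 1 2 3 4]
After op 2 (cut(5)): [2 3 4 5 6 7 0 1]
After op 3 (cut(5)): [7 0 1 2 3 4 5 6]
After op 4 (cut(5)): [4 5 6 7 0 1 2 3]
After op 5 (cut(5)): [1 2 3 4 5 6 7 0]
After op 6 (cut(5)): [6 7 0 1 2 3 4 5]

Answer: 6 7 0 1 2 3 4 5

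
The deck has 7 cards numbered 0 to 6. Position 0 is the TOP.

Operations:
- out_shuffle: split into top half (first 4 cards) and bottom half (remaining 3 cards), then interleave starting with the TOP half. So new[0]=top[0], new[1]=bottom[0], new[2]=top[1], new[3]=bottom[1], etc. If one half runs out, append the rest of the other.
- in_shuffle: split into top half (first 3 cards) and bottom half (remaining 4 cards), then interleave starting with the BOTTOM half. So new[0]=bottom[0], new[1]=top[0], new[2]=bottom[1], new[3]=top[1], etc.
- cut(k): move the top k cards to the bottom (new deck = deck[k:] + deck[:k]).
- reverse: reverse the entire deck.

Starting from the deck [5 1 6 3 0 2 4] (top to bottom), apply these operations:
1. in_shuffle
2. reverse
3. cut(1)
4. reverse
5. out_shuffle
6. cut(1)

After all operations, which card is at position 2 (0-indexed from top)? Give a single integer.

Answer: 2

Derivation:
After op 1 (in_shuffle): [3 5 0 1 2 6 4]
After op 2 (reverse): [4 6 2 1 0 5 3]
After op 3 (cut(1)): [6 2 1 0 5 3 4]
After op 4 (reverse): [4 3 5 0 1 2 6]
After op 5 (out_shuffle): [4 1 3 2 5 6 0]
After op 6 (cut(1)): [1 3 2 5 6 0 4]
Position 2: card 2.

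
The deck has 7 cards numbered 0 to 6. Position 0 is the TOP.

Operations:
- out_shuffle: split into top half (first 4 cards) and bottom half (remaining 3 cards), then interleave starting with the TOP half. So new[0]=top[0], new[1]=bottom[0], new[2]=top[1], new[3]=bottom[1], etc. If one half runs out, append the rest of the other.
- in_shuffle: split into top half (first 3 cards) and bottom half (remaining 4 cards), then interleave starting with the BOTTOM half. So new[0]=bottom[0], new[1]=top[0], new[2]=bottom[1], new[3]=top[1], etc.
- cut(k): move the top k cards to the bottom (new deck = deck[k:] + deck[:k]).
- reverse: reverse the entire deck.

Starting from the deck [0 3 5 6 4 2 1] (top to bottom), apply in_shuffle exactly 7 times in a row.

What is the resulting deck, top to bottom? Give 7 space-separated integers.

After op 1 (in_shuffle): [6 0 4 3 2 5 1]
After op 2 (in_shuffle): [3 6 2 0 5 4 1]
After op 3 (in_shuffle): [0 3 5 6 4 2 1]
After op 4 (in_shuffle): [6 0 4 3 2 5 1]
After op 5 (in_shuffle): [3 6 2 0 5 4 1]
After op 6 (in_shuffle): [0 3 5 6 4 2 1]
After op 7 (in_shuffle): [6 0 4 3 2 5 1]

Answer: 6 0 4 3 2 5 1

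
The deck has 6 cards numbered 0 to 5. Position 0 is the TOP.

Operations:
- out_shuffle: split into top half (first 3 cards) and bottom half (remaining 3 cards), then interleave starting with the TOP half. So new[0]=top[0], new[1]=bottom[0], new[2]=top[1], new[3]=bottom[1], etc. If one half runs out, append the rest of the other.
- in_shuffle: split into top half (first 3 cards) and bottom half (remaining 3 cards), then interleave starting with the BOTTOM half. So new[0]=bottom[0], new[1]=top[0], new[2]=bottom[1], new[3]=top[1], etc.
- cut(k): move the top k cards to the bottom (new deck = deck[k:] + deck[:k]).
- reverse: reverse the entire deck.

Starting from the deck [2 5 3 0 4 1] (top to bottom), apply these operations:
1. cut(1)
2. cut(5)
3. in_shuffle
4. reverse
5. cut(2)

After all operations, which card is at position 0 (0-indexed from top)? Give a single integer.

After op 1 (cut(1)): [5 3 0 4 1 2]
After op 2 (cut(5)): [2 5 3 0 4 1]
After op 3 (in_shuffle): [0 2 4 5 1 3]
After op 4 (reverse): [3 1 5 4 2 0]
After op 5 (cut(2)): [5 4 2 0 3 1]
Position 0: card 5.

Answer: 5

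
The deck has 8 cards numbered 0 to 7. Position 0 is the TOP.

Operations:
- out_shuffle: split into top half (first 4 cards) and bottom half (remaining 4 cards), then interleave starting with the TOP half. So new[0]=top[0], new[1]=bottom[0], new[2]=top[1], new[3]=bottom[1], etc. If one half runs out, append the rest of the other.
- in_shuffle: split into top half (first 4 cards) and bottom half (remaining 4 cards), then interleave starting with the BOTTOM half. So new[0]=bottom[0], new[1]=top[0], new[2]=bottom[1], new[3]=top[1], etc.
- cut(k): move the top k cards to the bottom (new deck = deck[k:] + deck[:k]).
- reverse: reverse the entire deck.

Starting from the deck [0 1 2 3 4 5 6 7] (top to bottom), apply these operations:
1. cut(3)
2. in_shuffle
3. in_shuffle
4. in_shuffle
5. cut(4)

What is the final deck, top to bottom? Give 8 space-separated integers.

Answer: 6 5 4 3 2 1 0 7

Derivation:
After op 1 (cut(3)): [3 4 5 6 7 0 1 2]
After op 2 (in_shuffle): [7 3 0 4 1 5 2 6]
After op 3 (in_shuffle): [1 7 5 3 2 0 6 4]
After op 4 (in_shuffle): [2 1 0 7 6 5 4 3]
After op 5 (cut(4)): [6 5 4 3 2 1 0 7]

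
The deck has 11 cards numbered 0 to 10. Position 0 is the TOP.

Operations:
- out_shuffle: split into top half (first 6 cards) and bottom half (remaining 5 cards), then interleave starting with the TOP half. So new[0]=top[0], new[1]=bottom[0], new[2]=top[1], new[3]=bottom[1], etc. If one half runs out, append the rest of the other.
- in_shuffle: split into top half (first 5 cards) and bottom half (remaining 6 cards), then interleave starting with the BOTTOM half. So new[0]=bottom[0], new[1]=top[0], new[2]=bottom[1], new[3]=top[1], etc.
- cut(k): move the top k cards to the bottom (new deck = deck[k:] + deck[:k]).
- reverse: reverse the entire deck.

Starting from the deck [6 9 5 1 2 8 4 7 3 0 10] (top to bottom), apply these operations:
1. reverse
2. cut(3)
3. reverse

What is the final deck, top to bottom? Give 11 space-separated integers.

After op 1 (reverse): [10 0 3 7 4 8 2 1 5 9 6]
After op 2 (cut(3)): [7 4 8 2 1 5 9 6 10 0 3]
After op 3 (reverse): [3 0 10 6 9 5 1 2 8 4 7]

Answer: 3 0 10 6 9 5 1 2 8 4 7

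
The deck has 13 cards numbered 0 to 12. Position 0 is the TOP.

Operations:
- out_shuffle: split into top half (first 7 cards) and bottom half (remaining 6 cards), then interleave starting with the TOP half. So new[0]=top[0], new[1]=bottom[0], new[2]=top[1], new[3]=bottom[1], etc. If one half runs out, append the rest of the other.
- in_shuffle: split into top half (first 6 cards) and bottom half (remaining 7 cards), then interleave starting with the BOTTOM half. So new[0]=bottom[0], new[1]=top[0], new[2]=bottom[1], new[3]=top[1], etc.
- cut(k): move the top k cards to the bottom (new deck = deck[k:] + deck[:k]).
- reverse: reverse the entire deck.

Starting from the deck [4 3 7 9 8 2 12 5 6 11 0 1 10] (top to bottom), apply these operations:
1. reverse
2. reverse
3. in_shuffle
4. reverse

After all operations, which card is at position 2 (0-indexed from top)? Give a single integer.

After op 1 (reverse): [10 1 0 11 6 5 12 2 8 9 7 3 4]
After op 2 (reverse): [4 3 7 9 8 2 12 5 6 11 0 1 10]
After op 3 (in_shuffle): [12 4 5 3 6 7 11 9 0 8 1 2 10]
After op 4 (reverse): [10 2 1 8 0 9 11 7 6 3 5 4 12]
Position 2: card 1.

Answer: 1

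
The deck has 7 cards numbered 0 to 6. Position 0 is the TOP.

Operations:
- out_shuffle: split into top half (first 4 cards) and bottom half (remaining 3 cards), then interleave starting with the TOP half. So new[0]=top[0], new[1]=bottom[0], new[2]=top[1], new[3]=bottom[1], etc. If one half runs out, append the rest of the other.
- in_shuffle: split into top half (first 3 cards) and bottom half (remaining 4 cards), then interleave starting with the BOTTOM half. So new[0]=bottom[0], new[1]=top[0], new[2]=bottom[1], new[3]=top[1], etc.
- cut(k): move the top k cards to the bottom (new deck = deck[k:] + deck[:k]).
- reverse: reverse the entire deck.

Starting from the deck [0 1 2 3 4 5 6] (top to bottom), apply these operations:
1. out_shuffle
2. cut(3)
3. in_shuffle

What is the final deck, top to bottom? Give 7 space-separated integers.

After op 1 (out_shuffle): [0 4 1 5 2 6 3]
After op 2 (cut(3)): [5 2 6 3 0 4 1]
After op 3 (in_shuffle): [3 5 0 2 4 6 1]

Answer: 3 5 0 2 4 6 1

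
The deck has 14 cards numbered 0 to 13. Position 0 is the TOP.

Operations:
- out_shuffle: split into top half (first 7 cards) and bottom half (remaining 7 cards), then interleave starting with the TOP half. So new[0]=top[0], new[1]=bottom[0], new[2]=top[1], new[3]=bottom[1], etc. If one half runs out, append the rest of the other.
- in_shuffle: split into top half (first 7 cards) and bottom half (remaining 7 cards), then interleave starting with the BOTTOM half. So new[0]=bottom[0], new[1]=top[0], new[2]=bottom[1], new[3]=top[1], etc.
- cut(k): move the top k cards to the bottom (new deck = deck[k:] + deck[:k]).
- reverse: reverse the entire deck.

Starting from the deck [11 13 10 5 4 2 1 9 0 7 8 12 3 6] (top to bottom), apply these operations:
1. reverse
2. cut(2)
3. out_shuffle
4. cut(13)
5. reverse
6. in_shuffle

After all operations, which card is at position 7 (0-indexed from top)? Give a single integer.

After op 1 (reverse): [6 3 12 8 7 0 9 1 2 4 5 10 13 11]
After op 2 (cut(2)): [12 8 7 0 9 1 2 4 5 10 13 11 6 3]
After op 3 (out_shuffle): [12 4 8 5 7 10 0 13 9 11 1 6 2 3]
After op 4 (cut(13)): [3 12 4 8 5 7 10 0 13 9 11 1 6 2]
After op 5 (reverse): [2 6 1 11 9 13 0 10 7 5 8 4 12 3]
After op 6 (in_shuffle): [10 2 7 6 5 1 8 11 4 9 12 13 3 0]
Position 7: card 11.

Answer: 11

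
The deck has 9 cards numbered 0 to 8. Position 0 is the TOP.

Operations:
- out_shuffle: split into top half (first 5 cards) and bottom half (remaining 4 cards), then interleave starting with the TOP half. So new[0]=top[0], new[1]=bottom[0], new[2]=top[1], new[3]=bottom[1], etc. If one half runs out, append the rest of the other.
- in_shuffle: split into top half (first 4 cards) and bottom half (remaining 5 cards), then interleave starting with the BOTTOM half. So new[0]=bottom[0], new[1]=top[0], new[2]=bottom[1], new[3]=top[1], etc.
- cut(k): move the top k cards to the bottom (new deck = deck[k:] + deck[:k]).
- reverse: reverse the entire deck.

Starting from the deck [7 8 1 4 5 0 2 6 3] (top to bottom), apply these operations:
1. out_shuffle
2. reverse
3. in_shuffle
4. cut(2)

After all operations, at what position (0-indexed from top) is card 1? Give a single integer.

Answer: 7

Derivation:
After op 1 (out_shuffle): [7 0 8 2 1 6 4 3 5]
After op 2 (reverse): [5 3 4 6 1 2 8 0 7]
After op 3 (in_shuffle): [1 5 2 3 8 4 0 6 7]
After op 4 (cut(2)): [2 3 8 4 0 6 7 1 5]
Card 1 is at position 7.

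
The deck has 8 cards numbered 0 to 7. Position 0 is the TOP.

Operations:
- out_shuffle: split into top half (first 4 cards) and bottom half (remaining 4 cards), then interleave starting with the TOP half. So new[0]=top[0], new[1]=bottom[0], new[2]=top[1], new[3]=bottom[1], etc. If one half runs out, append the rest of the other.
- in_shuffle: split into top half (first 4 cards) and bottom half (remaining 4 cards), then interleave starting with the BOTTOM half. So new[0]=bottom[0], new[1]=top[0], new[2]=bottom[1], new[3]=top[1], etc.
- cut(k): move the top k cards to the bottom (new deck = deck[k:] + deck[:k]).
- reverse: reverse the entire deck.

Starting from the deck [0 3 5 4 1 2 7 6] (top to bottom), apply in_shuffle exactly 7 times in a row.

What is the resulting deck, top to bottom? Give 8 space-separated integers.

Answer: 1 0 2 3 7 5 6 4

Derivation:
After op 1 (in_shuffle): [1 0 2 3 7 5 6 4]
After op 2 (in_shuffle): [7 1 5 0 6 2 4 3]
After op 3 (in_shuffle): [6 7 2 1 4 5 3 0]
After op 4 (in_shuffle): [4 6 5 7 3 2 0 1]
After op 5 (in_shuffle): [3 4 2 6 0 5 1 7]
After op 6 (in_shuffle): [0 3 5 4 1 2 7 6]
After op 7 (in_shuffle): [1 0 2 3 7 5 6 4]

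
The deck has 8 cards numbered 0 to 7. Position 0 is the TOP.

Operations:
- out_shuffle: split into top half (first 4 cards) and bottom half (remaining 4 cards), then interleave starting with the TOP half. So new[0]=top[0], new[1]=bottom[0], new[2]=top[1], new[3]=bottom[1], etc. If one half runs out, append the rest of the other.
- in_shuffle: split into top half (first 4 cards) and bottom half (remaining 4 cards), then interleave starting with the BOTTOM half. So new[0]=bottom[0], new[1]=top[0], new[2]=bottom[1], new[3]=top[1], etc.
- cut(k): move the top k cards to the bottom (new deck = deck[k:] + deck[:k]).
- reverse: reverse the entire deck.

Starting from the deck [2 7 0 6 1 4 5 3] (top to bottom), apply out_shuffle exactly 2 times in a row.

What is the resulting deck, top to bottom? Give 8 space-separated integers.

After op 1 (out_shuffle): [2 1 7 4 0 5 6 3]
After op 2 (out_shuffle): [2 0 1 5 7 6 4 3]

Answer: 2 0 1 5 7 6 4 3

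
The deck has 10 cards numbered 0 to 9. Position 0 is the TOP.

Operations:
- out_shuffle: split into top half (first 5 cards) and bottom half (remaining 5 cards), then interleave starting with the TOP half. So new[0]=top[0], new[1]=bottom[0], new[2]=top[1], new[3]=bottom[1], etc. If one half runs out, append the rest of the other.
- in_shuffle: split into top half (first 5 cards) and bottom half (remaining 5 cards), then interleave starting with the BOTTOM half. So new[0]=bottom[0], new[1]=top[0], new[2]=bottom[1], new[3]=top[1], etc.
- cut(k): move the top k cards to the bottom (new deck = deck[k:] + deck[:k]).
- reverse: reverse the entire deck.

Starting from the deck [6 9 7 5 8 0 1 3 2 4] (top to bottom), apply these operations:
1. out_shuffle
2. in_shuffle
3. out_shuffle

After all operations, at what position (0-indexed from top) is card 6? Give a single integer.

Answer: 2

Derivation:
After op 1 (out_shuffle): [6 0 9 1 7 3 5 2 8 4]
After op 2 (in_shuffle): [3 6 5 0 2 9 8 1 4 7]
After op 3 (out_shuffle): [3 9 6 8 5 1 0 4 2 7]
Card 6 is at position 2.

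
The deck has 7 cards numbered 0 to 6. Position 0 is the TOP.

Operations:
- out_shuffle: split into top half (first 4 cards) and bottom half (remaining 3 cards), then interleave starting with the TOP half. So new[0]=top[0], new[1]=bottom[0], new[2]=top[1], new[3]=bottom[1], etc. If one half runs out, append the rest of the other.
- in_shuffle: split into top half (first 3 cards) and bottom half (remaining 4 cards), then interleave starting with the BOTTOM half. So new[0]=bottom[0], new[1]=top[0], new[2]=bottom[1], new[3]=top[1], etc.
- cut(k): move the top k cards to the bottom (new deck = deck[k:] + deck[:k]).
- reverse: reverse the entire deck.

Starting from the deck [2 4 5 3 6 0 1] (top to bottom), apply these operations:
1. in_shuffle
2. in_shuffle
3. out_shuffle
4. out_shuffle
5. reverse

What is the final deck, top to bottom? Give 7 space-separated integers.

Answer: 6 2 3 1 5 0 4

Derivation:
After op 1 (in_shuffle): [3 2 6 4 0 5 1]
After op 2 (in_shuffle): [4 3 0 2 5 6 1]
After op 3 (out_shuffle): [4 5 3 6 0 1 2]
After op 4 (out_shuffle): [4 0 5 1 3 2 6]
After op 5 (reverse): [6 2 3 1 5 0 4]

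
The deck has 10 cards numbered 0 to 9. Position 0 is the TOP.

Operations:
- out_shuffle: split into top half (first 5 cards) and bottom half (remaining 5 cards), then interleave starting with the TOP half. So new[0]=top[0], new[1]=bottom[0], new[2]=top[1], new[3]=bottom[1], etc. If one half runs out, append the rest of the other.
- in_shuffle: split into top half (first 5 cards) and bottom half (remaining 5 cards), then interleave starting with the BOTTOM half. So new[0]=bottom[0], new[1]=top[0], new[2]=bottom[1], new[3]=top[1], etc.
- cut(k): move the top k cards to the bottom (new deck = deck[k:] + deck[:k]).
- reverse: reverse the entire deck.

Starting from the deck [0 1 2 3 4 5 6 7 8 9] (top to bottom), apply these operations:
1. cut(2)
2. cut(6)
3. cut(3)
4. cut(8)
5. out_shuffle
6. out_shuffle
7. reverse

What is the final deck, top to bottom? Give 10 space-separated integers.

Answer: 8 1 3 5 7 0 2 4 6 9

Derivation:
After op 1 (cut(2)): [2 3 4 5 6 7 8 9 0 1]
After op 2 (cut(6)): [8 9 0 1 2 3 4 5 6 7]
After op 3 (cut(3)): [1 2 3 4 5 6 7 8 9 0]
After op 4 (cut(8)): [9 0 1 2 3 4 5 6 7 8]
After op 5 (out_shuffle): [9 4 0 5 1 6 2 7 3 8]
After op 6 (out_shuffle): [9 6 4 2 0 7 5 3 1 8]
After op 7 (reverse): [8 1 3 5 7 0 2 4 6 9]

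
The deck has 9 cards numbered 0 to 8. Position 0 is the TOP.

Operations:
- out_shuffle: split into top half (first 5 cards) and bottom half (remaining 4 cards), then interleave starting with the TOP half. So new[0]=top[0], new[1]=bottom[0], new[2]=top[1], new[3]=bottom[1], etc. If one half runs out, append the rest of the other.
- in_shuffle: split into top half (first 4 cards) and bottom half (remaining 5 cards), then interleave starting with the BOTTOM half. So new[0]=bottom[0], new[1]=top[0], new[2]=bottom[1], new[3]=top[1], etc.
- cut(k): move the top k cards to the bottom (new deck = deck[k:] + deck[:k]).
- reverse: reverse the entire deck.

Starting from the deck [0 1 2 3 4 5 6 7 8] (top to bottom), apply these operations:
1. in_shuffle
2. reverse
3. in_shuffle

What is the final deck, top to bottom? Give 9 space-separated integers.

Answer: 6 8 1 3 5 7 0 2 4

Derivation:
After op 1 (in_shuffle): [4 0 5 1 6 2 7 3 8]
After op 2 (reverse): [8 3 7 2 6 1 5 0 4]
After op 3 (in_shuffle): [6 8 1 3 5 7 0 2 4]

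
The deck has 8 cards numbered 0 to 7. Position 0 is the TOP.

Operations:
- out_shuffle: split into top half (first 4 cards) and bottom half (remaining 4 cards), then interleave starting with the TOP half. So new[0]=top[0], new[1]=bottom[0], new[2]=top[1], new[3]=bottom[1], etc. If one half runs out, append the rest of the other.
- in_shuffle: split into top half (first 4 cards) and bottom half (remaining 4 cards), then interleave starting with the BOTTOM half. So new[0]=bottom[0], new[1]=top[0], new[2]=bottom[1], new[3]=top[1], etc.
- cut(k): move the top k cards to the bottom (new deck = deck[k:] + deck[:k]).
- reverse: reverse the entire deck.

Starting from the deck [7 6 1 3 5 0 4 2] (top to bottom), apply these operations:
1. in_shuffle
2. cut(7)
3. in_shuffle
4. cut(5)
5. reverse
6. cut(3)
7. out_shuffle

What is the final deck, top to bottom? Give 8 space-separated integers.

Answer: 3 7 6 1 0 5 2 4

Derivation:
After op 1 (in_shuffle): [5 7 0 6 4 1 2 3]
After op 2 (cut(7)): [3 5 7 0 6 4 1 2]
After op 3 (in_shuffle): [6 3 4 5 1 7 2 0]
After op 4 (cut(5)): [7 2 0 6 3 4 5 1]
After op 5 (reverse): [1 5 4 3 6 0 2 7]
After op 6 (cut(3)): [3 6 0 2 7 1 5 4]
After op 7 (out_shuffle): [3 7 6 1 0 5 2 4]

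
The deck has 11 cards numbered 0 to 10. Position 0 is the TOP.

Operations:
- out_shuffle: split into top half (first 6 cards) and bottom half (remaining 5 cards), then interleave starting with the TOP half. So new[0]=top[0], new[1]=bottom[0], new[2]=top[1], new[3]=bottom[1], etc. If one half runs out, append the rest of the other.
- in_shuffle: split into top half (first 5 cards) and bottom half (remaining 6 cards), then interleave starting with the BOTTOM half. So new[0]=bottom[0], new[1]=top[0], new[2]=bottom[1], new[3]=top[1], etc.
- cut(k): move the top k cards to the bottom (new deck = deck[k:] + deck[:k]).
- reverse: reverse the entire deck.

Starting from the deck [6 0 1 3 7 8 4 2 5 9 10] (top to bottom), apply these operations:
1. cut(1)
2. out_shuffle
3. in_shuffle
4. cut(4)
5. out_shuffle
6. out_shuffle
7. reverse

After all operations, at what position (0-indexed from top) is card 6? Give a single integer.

Answer: 5

Derivation:
After op 1 (cut(1)): [0 1 3 7 8 4 2 5 9 10 6]
After op 2 (out_shuffle): [0 2 1 5 3 9 7 10 8 6 4]
After op 3 (in_shuffle): [9 0 7 2 10 1 8 5 6 3 4]
After op 4 (cut(4)): [10 1 8 5 6 3 4 9 0 7 2]
After op 5 (out_shuffle): [10 4 1 9 8 0 5 7 6 2 3]
After op 6 (out_shuffle): [10 5 4 7 1 6 9 2 8 3 0]
After op 7 (reverse): [0 3 8 2 9 6 1 7 4 5 10]
Card 6 is at position 5.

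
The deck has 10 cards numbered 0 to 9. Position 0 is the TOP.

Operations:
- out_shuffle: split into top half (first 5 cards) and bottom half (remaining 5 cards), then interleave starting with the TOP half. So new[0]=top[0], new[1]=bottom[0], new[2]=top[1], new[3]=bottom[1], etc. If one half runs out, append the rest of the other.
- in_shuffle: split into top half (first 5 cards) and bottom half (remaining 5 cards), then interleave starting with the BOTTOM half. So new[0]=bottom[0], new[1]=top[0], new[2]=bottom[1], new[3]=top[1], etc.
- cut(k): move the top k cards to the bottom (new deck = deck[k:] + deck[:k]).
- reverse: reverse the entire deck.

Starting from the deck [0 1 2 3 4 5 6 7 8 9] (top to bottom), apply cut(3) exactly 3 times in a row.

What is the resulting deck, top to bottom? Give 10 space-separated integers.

Answer: 9 0 1 2 3 4 5 6 7 8

Derivation:
After op 1 (cut(3)): [3 4 5 6 7 8 9 0 1 2]
After op 2 (cut(3)): [6 7 8 9 0 1 2 3 4 5]
After op 3 (cut(3)): [9 0 1 2 3 4 5 6 7 8]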